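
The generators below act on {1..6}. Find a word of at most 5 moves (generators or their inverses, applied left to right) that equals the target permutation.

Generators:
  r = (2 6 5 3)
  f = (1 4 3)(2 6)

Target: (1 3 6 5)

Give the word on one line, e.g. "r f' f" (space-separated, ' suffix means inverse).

f' r f r r

  after f': (1 3 4)(2 6)
  after r: (1 2 5 3 4)
  after f: (1 6 2 5)
  after r: (1 5)(2 3)
  after r: (1 3 6 5)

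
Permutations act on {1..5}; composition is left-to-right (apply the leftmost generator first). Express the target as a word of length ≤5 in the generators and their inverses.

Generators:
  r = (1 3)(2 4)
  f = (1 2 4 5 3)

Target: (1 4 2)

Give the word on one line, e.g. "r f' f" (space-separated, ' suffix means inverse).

  after r: (1 3)(2 4)
  after f': (1 5 4)
  after f': (1 4 3 5 2)
  after r': (1 2 3 5 4)
  after f: (1 4 2)

r f' f' r' f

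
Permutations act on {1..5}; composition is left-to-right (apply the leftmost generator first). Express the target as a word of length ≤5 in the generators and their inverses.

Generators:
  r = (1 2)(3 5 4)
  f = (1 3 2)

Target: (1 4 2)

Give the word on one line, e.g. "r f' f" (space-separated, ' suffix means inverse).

  after r: (1 2)(3 5 4)
  after f: (2 3 5 4)
  after f: (1 3 5 4)
  after r': (1 4 2)

r f f r'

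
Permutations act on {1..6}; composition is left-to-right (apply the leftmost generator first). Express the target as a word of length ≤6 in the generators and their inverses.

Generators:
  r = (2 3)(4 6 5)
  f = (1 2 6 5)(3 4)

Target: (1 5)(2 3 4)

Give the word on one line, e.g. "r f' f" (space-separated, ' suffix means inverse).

  after r: (2 3)(4 6 5)
  after f: (1 2 4 5 3 6)
  after r: (1 3 5 2 6)
  after f': (1 4 3 6 5)
  after r': (1 5)(2 3 4)

r f r f' r'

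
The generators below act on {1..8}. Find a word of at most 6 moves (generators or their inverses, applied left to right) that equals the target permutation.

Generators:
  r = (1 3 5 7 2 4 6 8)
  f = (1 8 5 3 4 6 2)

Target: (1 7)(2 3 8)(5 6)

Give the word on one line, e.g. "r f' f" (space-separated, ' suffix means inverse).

  after f: (1 8 5 3 4 6 2)
  after r': (1 6 7 5)(2 8 3)
  after f: (1 2 5 8 4 6 7 3)
  after r': (1 7)(2 3 8)(5 6)

f r' f r'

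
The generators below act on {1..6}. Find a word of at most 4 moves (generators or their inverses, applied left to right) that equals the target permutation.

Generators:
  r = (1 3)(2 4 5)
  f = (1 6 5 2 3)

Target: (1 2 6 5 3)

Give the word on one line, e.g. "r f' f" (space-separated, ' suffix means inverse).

  after r: (1 3)(2 4 5)
  after f: (2 4)(3 6 5)
  after r: (1 3 6 2 5)
  after f': (1 2 6 5 3)

r f r f'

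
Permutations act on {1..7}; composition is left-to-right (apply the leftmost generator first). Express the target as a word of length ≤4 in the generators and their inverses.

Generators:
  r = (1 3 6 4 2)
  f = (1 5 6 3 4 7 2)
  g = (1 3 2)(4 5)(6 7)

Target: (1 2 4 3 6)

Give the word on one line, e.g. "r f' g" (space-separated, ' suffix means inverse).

g' g' r' r'

  after g': (1 2 3)(4 5)(6 7)
  after g': (1 3 2)
  after r': (3 4 6)
  after r': (1 2 4 3 6)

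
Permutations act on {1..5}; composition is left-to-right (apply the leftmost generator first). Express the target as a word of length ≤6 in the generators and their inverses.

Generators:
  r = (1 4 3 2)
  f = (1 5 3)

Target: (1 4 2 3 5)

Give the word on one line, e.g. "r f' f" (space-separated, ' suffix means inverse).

  after f: (1 5 3)
  after r': (1 5 4)(2 3)
  after f': (2 5 4 3)
  after r: (1 4 2 5 3)
  after f: (1 4 2 3 5)

f r' f' r f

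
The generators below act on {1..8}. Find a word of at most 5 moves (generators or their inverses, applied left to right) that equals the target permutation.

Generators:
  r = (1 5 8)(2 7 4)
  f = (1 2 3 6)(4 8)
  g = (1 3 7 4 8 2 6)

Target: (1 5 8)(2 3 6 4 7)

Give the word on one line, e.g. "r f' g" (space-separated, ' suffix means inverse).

f' g r

  after f': (1 6 3 2)(4 8)
  after g: (2 3 6 7 4)
  after r: (1 5 8)(2 3 6 4 7)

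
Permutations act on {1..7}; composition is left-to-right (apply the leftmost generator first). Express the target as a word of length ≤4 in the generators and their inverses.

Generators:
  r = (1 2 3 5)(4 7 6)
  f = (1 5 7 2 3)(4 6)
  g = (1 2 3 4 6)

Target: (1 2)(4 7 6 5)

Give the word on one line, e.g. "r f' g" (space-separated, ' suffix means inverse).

  after r': (1 5 3 2)(4 6 7)
  after f': (2 3 7 6 5)
  after f': (1 3 5 7 4 6)
  after r': (1 2)(4 7 6 5)

r' f' f' r'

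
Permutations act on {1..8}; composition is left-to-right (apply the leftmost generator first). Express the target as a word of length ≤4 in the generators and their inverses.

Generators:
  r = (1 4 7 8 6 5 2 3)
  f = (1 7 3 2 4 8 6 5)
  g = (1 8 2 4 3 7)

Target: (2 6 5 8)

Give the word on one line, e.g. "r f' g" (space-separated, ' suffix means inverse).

g' r g'

  after g': (1 7 3 4 2 8)
  after r: (1 8 4 3 7)(2 6 5)
  after g': (2 6 5 8)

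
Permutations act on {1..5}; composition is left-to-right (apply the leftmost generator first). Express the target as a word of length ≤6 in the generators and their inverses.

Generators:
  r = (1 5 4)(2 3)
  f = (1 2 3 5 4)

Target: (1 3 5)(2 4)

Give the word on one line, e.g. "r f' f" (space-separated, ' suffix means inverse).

  after r': (1 4 5)(2 3)
  after f': (1 5 4 3)
  after r': (2 3 4)
  after f: (1 2 5 4 3)
  after r: (1 3 5)(2 4)

r' f' r' f r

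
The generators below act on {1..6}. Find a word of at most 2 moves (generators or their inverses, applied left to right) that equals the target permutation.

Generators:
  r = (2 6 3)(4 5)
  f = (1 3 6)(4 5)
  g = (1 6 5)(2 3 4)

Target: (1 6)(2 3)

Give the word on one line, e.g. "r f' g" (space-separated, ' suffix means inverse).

f r'

  after f: (1 3 6)(4 5)
  after r': (1 6)(2 3)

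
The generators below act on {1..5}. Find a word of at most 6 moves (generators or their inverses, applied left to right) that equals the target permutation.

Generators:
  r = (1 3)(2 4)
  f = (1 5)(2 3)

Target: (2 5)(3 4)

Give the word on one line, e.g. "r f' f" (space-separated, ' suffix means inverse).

f' r f r' r'

  after f': (1 5)(2 3)
  after r: (1 5 3 4 2)
  after f: (2 5)(3 4)
  after r': (1 3 2 5 4)
  after r': (2 5)(3 4)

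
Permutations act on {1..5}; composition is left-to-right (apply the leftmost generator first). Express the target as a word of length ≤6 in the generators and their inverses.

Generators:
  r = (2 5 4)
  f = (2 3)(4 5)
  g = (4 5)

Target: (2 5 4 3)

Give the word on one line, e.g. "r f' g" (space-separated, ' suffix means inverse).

  after g': (4 5)
  after f: (2 3)
  after f: (4 5)
  after r': (2 4)
  after f: (2 5 4 3)

g' f f r' f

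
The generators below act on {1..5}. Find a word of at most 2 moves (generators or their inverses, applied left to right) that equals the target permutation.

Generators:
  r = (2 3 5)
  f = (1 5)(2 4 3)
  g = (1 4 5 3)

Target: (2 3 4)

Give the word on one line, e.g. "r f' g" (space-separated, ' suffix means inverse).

f f

  after f: (1 5)(2 4 3)
  after f: (2 3 4)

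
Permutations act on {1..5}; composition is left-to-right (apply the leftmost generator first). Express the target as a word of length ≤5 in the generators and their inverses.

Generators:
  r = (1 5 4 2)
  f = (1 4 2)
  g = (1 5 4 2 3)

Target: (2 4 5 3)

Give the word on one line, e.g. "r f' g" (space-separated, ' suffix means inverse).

r f' g'

  after r: (1 5 4 2)
  after f': (1 5)
  after g': (2 4 5 3)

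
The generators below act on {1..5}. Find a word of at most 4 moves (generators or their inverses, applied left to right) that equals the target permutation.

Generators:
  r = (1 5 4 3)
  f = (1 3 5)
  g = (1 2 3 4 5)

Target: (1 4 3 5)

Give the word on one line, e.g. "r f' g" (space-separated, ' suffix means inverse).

f' r

  after f': (1 5 3)
  after r: (1 4 3 5)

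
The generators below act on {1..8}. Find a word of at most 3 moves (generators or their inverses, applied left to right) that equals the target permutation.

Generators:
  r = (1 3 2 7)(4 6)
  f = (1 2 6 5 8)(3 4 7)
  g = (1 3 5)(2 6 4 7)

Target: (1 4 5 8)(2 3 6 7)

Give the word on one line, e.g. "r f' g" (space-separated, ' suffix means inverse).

  after r: (1 3 2 7)(4 6)
  after f: (1 4 5 8)(2 3 6 7)

r f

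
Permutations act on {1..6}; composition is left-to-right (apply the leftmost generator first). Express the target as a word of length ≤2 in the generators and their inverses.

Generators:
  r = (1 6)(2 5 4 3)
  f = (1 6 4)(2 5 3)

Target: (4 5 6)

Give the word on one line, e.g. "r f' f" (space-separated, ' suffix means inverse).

  after r: (1 6)(2 5 4 3)
  after f': (4 5 6)

r f'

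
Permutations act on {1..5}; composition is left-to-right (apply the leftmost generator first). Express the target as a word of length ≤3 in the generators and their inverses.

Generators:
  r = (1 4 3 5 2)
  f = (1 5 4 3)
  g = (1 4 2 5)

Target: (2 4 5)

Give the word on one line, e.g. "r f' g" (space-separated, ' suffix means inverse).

f' r g

  after f': (1 3 4 5)
  after r: (1 5 4 2)
  after g: (2 4 5)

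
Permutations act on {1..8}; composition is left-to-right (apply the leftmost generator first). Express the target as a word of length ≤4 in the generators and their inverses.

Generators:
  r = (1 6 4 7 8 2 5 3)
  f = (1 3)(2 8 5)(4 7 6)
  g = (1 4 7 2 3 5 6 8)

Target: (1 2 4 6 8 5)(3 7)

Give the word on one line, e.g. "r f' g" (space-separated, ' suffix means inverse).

f' r' g' g'

  after f': (1 3)(2 5 8)(4 6 7)
  after r': (1 5 7 6 4)
  after g': (1 3 2 7 5 4 8 6)
  after g': (1 2 4 6 8 5)(3 7)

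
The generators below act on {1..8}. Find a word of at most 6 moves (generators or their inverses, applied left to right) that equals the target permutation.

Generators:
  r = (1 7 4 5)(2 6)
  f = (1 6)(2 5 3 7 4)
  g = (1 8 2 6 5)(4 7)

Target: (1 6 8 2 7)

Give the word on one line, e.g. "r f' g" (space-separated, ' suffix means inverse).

  after r': (1 5 4 7)(2 6)
  after g: (2 5 7 8)
  after r': (1 5)(2 4 7 8 6)
  after g': (1 6 8 2 7)

r' g r' g'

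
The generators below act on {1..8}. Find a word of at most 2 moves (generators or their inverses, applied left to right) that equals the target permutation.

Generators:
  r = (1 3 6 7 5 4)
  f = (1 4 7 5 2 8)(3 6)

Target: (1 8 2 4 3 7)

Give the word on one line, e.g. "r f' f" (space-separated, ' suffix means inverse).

f' r

  after f': (1 8 2 5 7 4)(3 6)
  after r: (1 8 2 4 3 7)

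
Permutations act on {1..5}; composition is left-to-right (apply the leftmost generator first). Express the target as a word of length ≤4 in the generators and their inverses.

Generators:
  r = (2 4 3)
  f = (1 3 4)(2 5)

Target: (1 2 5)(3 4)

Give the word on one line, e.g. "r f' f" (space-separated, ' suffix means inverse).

  after f: (1 3 4)(2 5)
  after r: (1 2 5 4)
  after f': (1 5 3)
  after f': (1 2 5)(3 4)

f r f' f'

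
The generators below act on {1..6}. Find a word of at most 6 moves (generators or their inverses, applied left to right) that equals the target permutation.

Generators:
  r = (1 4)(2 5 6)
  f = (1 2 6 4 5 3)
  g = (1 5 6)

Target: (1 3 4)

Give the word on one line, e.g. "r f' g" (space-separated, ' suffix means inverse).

g f r g

  after g: (1 5 6)
  after f: (1 3)(2 6)(4 5)
  after r: (1 3 4 6 5)
  after g: (1 3 4)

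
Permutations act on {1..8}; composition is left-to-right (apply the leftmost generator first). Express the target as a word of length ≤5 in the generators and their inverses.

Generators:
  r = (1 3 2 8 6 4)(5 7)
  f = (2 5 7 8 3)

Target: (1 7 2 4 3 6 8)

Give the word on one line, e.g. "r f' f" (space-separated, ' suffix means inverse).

r r r f'

  after r: (1 3 2 8 6 4)(5 7)
  after r: (1 2 6)(3 8 4)
  after r: (1 8)(2 4)(3 6)(5 7)
  after f': (1 7 2 4 3 6 8)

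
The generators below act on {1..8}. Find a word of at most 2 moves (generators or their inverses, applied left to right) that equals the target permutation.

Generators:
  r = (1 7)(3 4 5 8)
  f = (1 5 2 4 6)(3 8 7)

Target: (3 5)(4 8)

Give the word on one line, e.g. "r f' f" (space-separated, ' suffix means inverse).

r' r'

  after r': (1 7)(3 8 5 4)
  after r': (3 5)(4 8)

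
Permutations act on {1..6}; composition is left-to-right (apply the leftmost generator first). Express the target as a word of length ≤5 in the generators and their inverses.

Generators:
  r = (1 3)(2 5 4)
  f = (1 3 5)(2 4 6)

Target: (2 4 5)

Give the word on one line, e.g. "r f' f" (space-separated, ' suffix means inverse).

  after r: (1 3)(2 5 4)
  after r: (2 4 5)
  after f': (1 5 6 4 3)
  after f': (1 3 5 4)(2 6)
  after f': (2 4 5)

r r f' f' f'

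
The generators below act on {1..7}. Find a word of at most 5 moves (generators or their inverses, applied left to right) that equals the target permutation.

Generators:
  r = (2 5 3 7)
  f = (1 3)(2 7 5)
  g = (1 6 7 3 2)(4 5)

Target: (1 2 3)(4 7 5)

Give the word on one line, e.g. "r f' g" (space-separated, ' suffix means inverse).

g r' g' g'

  after g: (1 6 7 3 2)(4 5)
  after r': (1 6 3 7 5 4 2)
  after g': (3 6 7 4)
  after g': (1 2 3)(4 7 5)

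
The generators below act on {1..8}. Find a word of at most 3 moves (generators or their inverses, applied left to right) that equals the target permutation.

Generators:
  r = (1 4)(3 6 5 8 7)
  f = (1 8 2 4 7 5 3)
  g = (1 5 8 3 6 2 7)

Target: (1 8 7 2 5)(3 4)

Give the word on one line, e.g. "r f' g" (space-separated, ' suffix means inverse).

  after f: (1 8 2 4 7 5 3)
  after r': (1 5 7 6 3 4 8 2)
  after g: (1 8 7 2 5)(3 4)

f r' g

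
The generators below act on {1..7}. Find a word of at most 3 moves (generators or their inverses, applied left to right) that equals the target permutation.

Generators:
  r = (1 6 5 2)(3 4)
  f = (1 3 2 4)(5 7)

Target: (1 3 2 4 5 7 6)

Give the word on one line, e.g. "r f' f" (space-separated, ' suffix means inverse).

  after f': (1 4 2 3)(5 7)
  after r': (1 3 2 4 5 7 6)

f' r'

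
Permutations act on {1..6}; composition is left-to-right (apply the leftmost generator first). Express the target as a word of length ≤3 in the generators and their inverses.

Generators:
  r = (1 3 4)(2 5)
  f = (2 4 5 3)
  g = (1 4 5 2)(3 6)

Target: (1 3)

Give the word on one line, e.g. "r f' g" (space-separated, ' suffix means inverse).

r' f f

  after r': (1 4 3)(2 5)
  after f: (1 5 4 2 3)
  after f: (1 3)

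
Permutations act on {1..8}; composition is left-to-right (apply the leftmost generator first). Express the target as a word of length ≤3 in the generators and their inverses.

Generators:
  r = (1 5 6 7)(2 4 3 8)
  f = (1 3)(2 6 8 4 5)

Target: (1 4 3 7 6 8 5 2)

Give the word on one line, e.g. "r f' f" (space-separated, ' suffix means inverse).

f' r'

  after f': (1 3)(2 5 4 8 6)
  after r': (1 4 3 7 6 8 5 2)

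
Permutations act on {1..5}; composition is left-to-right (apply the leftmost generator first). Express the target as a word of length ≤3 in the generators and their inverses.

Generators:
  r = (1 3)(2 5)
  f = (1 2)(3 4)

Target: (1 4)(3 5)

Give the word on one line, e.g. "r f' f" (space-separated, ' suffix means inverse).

r f' r

  after r: (1 3)(2 5)
  after f': (1 4 3 2 5)
  after r: (1 4)(3 5)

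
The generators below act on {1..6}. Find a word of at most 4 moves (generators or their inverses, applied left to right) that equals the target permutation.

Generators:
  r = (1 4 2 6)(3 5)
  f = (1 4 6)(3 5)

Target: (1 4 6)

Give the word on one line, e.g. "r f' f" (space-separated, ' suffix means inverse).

  after r': (1 6 2 4)(3 5)
  after f: (2 6)
  after r': (1 6 4)(3 5)
  after f': (1 4 6)

r' f r' f'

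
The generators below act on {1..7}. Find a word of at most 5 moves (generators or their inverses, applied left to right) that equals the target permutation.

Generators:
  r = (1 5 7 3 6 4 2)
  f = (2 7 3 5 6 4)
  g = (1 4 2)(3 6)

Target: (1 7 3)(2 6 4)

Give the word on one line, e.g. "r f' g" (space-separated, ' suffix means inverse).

  after f: (2 7 3 5 6 4)
  after r': (1 2 5 3)
  after f: (1 7 3)(2 6 4)

f r' f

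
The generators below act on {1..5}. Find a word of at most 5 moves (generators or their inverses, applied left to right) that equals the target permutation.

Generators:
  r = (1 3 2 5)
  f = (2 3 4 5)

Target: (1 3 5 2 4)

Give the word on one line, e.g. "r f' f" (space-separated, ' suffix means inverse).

f' r' f f

  after f': (2 5 4 3)
  after r': (1 5 4)
  after f: (1 2 3 4)
  after f: (1 3 5 2 4)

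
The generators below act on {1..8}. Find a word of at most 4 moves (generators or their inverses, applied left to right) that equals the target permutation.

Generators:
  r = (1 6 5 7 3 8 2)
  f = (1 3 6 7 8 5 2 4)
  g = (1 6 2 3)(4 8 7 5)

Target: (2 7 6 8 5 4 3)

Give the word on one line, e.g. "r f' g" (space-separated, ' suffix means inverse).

  after g: (1 6 2 3)(4 8 7 5)
  after r': (2 7 6 8 5 4 3)

g r'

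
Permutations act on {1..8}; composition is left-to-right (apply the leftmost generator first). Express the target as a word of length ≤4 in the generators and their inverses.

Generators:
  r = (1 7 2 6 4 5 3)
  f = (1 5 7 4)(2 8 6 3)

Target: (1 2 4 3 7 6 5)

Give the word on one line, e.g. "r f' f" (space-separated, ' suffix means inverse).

r r

  after r: (1 7 2 6 4 5 3)
  after r: (1 2 4 3 7 6 5)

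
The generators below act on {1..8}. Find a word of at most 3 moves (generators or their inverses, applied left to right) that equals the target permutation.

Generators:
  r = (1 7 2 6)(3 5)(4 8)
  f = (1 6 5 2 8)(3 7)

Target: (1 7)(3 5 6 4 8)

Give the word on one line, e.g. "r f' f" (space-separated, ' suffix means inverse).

f' f' r'

  after f': (1 8 2 5 6)(3 7)
  after f': (1 2 6 8 5)
  after r': (1 7)(3 5 6 4 8)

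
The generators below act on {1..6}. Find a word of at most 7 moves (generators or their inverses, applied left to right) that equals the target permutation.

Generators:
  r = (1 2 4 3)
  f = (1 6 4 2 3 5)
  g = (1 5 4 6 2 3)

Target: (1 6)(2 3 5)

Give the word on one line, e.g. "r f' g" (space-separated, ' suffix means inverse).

g' g' f' f' r'

  after g': (1 3 2 6 4 5)
  after g': (1 2 4)(3 6 5)
  after f': (1 4 5 2 6 3)
  after f': (1 6 2)(3 5 4)
  after r': (1 6)(2 3 5)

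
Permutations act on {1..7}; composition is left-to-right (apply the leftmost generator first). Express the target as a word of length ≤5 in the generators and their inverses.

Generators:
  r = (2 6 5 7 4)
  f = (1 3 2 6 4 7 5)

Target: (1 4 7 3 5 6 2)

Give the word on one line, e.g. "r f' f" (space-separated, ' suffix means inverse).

  after f': (1 5 7 4 6 2 3)
  after r: (1 7 2 3)(4 5)
  after f': (1 4 7 3 5 6 2)

f' r f'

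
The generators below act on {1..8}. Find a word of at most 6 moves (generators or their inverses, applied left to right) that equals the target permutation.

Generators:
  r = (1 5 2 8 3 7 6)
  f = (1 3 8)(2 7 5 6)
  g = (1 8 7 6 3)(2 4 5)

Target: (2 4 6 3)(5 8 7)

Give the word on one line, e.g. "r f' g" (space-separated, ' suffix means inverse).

  after g: (1 8 7 6 3)(2 4 5)
  after f: (2 4 6 8 5 7)
  after g: (1 8 2 5 6 7 4 3)
  after r: (1 3 5)(4 7)
  after g: (2 4 6 3)(5 8 7)

g f g r g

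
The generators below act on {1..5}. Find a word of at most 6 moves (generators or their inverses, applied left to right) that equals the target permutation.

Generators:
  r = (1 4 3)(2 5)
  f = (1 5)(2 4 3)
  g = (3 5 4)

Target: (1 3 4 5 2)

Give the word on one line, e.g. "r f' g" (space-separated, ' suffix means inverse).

r g' f r f

  after r: (1 4 3)(2 5)
  after g': (1 5 2 3)
  after f: (3 5 4)
  after r: (1 4)(2 5 3)
  after f: (1 3 4 5 2)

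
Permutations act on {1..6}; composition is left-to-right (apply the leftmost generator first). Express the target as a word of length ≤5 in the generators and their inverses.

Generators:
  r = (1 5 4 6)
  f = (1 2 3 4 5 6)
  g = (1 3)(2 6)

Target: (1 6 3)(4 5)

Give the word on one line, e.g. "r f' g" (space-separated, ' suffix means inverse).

  after g: (1 3)(2 6)
  after r: (1 3 5 4 6 2)
  after f: (1 4)(3 6)
  after r: (1 6 3)(4 5)

g r f r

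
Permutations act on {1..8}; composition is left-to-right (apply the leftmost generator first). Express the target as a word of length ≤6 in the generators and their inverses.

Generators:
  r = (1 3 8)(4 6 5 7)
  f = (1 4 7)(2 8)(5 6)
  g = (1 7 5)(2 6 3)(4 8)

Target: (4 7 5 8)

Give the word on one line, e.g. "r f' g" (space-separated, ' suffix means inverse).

  after g: (1 7 5)(2 6 3)(4 8)
  after r': (1 5 8 7 6)(2 4 3)
  after f': (1 6 7 5 2)(3 8 4)
  after r': (1 4)(2 8 7 6 5)
  after f': (4 7 5 8)

g r' f' r' f'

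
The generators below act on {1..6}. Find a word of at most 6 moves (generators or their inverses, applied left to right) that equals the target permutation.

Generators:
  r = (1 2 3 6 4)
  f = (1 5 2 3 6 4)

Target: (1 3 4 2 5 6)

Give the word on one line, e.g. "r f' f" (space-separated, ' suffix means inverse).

  after r': (1 4 6 3 2)
  after f: (2 5)
  after r: (1 2 5 3 6 4)
  after r: (1 3 4 2 5 6)

r' f r r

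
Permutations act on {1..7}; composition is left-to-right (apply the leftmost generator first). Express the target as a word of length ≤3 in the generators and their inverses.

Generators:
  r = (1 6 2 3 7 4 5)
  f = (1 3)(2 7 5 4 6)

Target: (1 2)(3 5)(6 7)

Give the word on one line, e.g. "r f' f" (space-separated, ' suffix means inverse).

  after f': (1 3)(2 6 4 5 7)
  after r': (1 2)(3 5)(6 7)

f' r'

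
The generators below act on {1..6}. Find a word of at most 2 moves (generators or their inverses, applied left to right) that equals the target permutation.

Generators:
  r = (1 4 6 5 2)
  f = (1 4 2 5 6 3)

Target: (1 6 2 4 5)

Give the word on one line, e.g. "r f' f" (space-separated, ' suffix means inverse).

r r

  after r: (1 4 6 5 2)
  after r: (1 6 2 4 5)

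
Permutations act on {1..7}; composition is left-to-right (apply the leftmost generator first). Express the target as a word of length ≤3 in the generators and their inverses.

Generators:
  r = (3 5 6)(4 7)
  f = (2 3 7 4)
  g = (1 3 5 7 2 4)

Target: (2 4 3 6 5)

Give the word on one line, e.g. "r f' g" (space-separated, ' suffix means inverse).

  after r': (3 6 5)(4 7)
  after f': (2 4 3 6 5)

r' f'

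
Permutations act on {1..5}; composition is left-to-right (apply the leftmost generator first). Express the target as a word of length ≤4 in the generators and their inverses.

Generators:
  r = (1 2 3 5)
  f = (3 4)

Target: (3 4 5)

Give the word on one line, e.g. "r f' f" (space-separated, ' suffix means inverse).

r' f r f'

  after r': (1 5 3 2)
  after f: (1 5 4 3 2)
  after r: (4 5)
  after f': (3 4 5)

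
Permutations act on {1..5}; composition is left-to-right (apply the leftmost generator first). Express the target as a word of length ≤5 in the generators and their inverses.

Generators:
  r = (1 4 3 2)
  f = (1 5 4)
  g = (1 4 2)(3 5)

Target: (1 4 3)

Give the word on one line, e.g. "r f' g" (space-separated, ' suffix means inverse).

  after g: (1 4 2)(3 5)
  after g: (1 2 4)
  after r: (2 3)
  after r: (1 4 3)

g g r r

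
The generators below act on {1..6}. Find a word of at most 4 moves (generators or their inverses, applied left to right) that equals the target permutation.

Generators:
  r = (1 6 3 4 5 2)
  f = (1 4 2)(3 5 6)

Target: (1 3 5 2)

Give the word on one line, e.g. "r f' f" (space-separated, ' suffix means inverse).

  after f': (1 2 4)(3 6 5)
  after r': (1 5 6 4 2 3)
  after r': (1 4 5)(2 6 3)
  after r': (1 3 5 2)

f' r' r' r'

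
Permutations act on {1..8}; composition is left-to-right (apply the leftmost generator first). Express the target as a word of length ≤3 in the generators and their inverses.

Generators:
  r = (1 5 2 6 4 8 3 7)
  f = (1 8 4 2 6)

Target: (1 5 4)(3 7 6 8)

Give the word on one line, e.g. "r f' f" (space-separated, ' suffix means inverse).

r f'

  after r: (1 5 2 6 4 8 3 7)
  after f': (1 5 4)(3 7 6 8)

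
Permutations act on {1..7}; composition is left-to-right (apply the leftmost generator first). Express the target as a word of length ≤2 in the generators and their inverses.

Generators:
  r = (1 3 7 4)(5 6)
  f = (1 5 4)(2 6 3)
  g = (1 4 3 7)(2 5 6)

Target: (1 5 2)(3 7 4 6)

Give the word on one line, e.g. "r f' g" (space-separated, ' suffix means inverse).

  after g: (1 4 3 7)(2 5 6)
  after f': (1 5 2)(3 7 4 6)

g f'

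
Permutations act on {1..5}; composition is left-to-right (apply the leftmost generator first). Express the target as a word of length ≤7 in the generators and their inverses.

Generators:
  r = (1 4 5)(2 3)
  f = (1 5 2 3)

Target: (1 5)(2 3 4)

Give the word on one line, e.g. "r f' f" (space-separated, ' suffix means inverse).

  after f: (1 5 2 3)
  after f: (1 2)(3 5)
  after r': (1 3 4)(2 5)
  after f': (1 2)(3 4)
  after f': (1 5)(2 3 4)

f f r' f' f'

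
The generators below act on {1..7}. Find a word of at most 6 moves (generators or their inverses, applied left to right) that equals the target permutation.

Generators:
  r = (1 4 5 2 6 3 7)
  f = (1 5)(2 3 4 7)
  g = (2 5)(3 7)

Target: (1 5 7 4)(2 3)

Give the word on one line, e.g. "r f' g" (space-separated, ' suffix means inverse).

f f g f'

  after f: (1 5)(2 3 4 7)
  after f: (2 4)(3 7)
  after g: (2 4 5)
  after f': (1 5 7 4)(2 3)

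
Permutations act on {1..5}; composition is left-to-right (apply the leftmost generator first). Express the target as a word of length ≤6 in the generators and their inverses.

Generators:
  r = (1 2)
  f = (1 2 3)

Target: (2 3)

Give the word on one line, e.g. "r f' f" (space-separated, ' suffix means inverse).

f f r f

  after f: (1 2 3)
  after f: (1 3 2)
  after r: (1 3)
  after f: (2 3)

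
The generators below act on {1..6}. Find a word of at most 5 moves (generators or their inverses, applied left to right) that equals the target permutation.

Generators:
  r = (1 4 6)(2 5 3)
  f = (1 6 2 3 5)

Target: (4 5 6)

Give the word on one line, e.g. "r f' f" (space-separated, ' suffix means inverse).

f r f r

  after f: (1 6 2 3 5)
  after r: (4 6 5)
  after f: (1 6)(2 3 5 4)
  after r: (4 5 6)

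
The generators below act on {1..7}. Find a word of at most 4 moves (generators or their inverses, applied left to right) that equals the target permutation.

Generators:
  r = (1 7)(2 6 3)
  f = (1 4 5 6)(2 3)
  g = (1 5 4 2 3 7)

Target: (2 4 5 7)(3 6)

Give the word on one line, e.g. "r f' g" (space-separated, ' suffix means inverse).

  after g': (1 7 3 2 4 5)
  after r: (2 4 5 7)(3 6)

g' r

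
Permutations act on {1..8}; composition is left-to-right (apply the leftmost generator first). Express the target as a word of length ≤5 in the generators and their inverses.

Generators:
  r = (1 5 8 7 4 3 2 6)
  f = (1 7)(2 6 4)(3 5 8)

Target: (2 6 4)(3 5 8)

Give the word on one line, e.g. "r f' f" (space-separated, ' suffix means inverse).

  after f: (1 7)(2 6 4)(3 5 8)
  after f: (2 4 6)(3 8 5)
  after f: (1 7)
  after f: (2 6 4)(3 5 8)

f f f f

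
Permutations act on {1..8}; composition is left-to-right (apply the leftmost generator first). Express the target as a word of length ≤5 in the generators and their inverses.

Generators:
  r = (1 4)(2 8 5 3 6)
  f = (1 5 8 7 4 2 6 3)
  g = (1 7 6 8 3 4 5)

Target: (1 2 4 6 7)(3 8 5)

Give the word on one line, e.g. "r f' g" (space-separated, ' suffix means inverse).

  after f: (1 5 8 7 4 2 6 3)
  after g': (1 4 2 7 3 5 6 8)
  after f: (1 2 4 6 7)(3 8 5)

f g' f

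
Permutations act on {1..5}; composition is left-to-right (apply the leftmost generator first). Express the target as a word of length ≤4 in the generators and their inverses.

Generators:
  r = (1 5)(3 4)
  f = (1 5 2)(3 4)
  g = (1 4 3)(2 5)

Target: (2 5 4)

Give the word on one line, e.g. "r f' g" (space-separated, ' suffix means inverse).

f f g' f'

  after f: (1 5 2)(3 4)
  after f: (1 2 5)
  after g': (1 5 3 4)
  after f': (2 5 4)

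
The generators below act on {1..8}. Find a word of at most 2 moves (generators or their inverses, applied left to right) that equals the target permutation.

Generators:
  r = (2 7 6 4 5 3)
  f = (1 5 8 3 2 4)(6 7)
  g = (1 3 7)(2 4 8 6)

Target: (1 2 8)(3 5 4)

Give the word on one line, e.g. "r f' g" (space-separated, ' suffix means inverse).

f' f'

  after f': (1 4 2 3 8 5)(6 7)
  after f': (1 2 8)(3 5 4)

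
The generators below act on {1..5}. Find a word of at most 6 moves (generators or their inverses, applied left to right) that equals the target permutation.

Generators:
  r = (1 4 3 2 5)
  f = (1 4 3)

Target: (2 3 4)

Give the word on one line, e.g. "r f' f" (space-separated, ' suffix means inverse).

r f r r r

  after r: (1 4 3 2 5)
  after f: (1 3 2 5 4)
  after r: (1 2)(3 5)
  after r: (1 5 2 4 3)
  after r: (2 3 4)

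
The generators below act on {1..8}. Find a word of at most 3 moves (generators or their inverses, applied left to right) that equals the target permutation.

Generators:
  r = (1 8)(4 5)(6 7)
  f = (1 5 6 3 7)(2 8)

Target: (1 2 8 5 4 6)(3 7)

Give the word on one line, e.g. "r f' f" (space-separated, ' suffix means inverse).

r f

  after r: (1 8)(4 5)(6 7)
  after f: (1 2 8 5 4 6)(3 7)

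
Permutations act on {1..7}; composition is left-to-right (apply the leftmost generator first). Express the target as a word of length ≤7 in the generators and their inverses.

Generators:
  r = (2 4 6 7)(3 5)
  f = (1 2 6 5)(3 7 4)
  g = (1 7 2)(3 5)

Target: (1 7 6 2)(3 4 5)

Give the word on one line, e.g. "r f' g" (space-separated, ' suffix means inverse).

  after f': (1 5 6 2)(3 4 7)
  after r': (1 3 2)(4 6 7 5)
  after f: (1 7)(3 6 4 5)
  after g: (1 2)(3 6 4)
  after r': (1 7 6 2)(3 4 5)

f' r' f g r'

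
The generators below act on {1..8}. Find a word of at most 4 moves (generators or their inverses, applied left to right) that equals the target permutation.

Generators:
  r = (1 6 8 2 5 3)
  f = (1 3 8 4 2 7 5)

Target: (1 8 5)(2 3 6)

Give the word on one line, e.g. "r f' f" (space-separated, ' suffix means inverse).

  after r: (1 6 8 2 5 3)
  after r: (1 8 5)(2 3 6)

r r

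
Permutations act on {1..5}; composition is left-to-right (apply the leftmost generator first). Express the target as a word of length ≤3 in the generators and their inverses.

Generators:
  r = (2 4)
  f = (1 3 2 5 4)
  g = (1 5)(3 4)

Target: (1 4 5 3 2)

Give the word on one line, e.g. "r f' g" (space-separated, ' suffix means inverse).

f g'

  after f: (1 3 2 5 4)
  after g': (1 4 5 3 2)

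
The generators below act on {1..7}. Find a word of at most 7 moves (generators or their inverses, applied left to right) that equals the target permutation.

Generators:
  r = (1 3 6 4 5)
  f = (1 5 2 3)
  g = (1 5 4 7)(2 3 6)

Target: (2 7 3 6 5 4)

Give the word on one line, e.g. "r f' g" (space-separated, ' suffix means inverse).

  after f': (1 3 2 5)
  after g: (1 6 2 4 7)
  after g: (1 2 7 5 4)(3 6)
  after f': (1 5 4 3 6 2 7)
  after f': (2 7 3 6 5 4)

f' g g f' f'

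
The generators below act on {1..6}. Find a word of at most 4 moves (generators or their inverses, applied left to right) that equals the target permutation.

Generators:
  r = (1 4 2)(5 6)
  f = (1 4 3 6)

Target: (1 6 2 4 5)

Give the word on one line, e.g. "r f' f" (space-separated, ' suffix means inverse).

  after f': (1 6 3 4)
  after f': (1 3)(4 6)
  after r: (1 3 4 5 6 2)
  after f: (1 6 2 4 5)

f' f' r f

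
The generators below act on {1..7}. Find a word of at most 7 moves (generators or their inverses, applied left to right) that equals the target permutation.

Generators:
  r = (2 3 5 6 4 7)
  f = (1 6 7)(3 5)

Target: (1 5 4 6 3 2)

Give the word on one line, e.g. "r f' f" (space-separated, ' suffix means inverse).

  after f': (1 7 6)(3 5)
  after r': (1 4 6)(2 7 5)
  after f: (1 4 7 3 5 2)
  after r': (1 6 5 7 2)
  after r': (1 5 4 6 3 2)

f' r' f r' r'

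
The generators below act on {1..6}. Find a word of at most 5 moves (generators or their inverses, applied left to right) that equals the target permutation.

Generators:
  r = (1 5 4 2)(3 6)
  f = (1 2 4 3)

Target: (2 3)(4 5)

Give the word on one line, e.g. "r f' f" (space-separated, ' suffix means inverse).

f' r' r' f

  after f': (1 3 4 2)
  after r': (1 6 3 5)
  after r': (1 3)(2 4 5)
  after f: (2 3)(4 5)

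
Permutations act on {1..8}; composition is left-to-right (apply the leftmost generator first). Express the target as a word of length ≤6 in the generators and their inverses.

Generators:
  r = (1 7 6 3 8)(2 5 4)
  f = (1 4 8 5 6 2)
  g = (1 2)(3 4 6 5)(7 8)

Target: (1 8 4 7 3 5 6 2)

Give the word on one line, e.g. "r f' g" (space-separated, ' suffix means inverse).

g' f r g'

  after g': (1 2)(3 5 6 4)(7 8)
  after f: (2 4 3 6 8 7 5)
  after r: (1 7 4 8 6)
  after g': (1 8 4 7 3 5 6 2)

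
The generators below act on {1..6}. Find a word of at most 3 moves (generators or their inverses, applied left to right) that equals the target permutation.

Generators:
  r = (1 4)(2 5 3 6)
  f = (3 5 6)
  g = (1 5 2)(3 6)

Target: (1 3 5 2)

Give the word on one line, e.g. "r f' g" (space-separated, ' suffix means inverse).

g f f

  after g: (1 5 2)(3 6)
  after f: (1 6 5 2)
  after f: (1 3 5 2)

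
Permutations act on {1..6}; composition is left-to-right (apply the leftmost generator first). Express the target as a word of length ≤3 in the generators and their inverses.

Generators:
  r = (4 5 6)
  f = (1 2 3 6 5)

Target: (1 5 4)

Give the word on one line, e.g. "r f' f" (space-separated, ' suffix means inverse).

  after f': (1 5 6 3 2)
  after r: (1 6 3 2)(4 5)
  after f: (1 5 4)

f' r f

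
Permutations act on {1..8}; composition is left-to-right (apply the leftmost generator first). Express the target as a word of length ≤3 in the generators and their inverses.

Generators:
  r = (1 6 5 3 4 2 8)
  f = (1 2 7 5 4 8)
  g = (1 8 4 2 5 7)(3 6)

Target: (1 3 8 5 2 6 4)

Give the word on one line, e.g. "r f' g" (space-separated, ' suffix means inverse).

r r r

  after r: (1 6 5 3 4 2 8)
  after r: (1 5 4 8 6 3 2)
  after r: (1 3 8 5 2 6 4)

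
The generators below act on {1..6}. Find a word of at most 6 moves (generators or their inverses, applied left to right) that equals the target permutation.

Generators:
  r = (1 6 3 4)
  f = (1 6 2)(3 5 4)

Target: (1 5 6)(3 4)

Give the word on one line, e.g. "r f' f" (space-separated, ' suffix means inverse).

f' f' r f

  after f': (1 2 6)(3 4 5)
  after f': (1 6 2)(3 5 4)
  after r: (1 3 5)(2 6)
  after f: (1 5 6)(3 4)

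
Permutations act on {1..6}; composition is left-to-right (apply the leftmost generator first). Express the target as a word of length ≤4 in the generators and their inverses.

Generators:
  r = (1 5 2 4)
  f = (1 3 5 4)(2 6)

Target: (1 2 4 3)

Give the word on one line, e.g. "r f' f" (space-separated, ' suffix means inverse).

f f r

  after f: (1 3 5 4)(2 6)
  after f: (1 5)(3 4)
  after r: (1 2 4 3)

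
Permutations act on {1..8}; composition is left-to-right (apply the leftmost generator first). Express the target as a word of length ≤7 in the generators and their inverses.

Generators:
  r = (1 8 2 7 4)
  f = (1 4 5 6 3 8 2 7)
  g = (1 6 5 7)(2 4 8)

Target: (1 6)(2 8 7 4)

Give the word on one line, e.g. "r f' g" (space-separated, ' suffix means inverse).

g' r r g r

  after g': (1 7 5 6)(2 8 4)
  after r: (1 4 7 5 6 8)
  after r: (2 7 5 6)
  after g: (1 6 4 8 2)
  after r: (1 6)(2 8 7 4)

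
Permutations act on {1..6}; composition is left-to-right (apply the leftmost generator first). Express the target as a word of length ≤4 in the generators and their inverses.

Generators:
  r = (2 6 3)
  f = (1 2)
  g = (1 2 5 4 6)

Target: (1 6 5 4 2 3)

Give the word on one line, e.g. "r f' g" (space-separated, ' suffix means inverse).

f' g' r g'

  after f': (1 2)
  after g': (2 6 4 5)
  after r: (2 3)(4 5 6)
  after g': (1 6 5 4 2 3)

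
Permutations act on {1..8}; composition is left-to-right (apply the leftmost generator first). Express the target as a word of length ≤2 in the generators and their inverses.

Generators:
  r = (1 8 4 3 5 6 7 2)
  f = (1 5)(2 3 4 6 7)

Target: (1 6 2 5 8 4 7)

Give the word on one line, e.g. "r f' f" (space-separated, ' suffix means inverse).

f r

  after f: (1 5)(2 3 4 6 7)
  after r: (1 6 2 5 8 4 7)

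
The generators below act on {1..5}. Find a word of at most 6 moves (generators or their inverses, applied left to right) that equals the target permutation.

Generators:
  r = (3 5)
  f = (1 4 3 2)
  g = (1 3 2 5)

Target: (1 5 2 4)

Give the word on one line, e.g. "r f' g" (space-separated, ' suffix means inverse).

  after r': (3 5)
  after f': (1 2 3 5 4)
  after f': (1 3 5)(2 4)
  after g': (2 4 3)
  after g': (1 5 2 4)

r' f' f' g' g'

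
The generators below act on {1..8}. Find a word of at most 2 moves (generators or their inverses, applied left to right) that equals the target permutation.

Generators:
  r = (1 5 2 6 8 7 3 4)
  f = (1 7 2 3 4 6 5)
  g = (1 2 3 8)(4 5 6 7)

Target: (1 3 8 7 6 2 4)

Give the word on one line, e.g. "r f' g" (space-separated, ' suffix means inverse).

  after g: (1 2 3 8)(4 5 6 7)
  after f: (1 3 8 7 6 2 4)

g f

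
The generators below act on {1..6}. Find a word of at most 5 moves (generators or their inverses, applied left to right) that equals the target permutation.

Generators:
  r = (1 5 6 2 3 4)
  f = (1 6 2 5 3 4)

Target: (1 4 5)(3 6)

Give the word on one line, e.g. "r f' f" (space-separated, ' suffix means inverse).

r f f r f'

  after r: (1 5 6 2 3 4)
  after f: (1 3)(2 4 6 5)
  after f: (1 4 2)(3 6)
  after r: (2 5 6 4 3)
  after f': (1 4 5)(3 6)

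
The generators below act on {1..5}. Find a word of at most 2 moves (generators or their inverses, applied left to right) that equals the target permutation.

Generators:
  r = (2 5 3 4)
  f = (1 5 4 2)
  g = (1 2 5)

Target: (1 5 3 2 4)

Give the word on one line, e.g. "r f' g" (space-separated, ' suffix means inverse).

r f

  after r: (2 5 3 4)
  after f: (1 5 3 2 4)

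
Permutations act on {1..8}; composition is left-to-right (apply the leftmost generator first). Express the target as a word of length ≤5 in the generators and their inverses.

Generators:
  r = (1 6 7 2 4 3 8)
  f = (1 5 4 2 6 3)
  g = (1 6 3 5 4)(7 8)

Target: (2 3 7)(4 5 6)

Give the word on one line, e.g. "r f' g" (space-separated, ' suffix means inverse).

r' f r' f

  after r': (1 8 3 4 2 7 6)
  after f: (1 8)(2 7 3)(4 6 5)
  after r': (1 3 7 4)(2 6 5)
  after f: (2 3 7)(4 5 6)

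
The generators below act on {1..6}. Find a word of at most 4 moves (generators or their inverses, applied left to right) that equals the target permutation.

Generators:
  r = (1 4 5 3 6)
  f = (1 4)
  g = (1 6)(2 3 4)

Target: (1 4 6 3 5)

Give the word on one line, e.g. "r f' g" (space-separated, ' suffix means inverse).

f' r' f

  after f': (1 4)
  after r': (3 5 4 6)
  after f: (1 4 6 3 5)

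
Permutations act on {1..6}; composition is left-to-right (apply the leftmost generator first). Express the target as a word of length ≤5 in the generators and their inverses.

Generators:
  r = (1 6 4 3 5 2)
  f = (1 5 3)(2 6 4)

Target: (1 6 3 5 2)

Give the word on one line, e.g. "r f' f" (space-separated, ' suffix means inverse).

f r f' r'

  after f: (1 5 3)(2 6 4)
  after r: (1 2 4)(3 6)
  after f': (1 4 3 2 6 5)
  after r': (1 6 3 5 2)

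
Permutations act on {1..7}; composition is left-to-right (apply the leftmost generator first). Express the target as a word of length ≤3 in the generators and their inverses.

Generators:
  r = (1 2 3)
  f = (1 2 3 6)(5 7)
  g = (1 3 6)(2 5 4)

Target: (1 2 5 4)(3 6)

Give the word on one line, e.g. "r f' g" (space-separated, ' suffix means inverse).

g r r

  after g: (1 3 6)(2 5 4)
  after r: (2 5 4 3 6)
  after r: (1 2 5 4)(3 6)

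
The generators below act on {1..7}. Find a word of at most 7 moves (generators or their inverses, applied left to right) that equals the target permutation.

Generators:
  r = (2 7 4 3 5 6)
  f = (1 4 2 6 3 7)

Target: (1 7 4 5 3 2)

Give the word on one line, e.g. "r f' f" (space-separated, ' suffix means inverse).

  after f': (1 7 3 6 2 4)
  after r': (1 2 7 4)(3 5)
  after f: (1 6 3 5 7 2)
  after r: (1 2)(3 6 5 4)
  after r: (1 7 4 5 3 2)

f' r' f r r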